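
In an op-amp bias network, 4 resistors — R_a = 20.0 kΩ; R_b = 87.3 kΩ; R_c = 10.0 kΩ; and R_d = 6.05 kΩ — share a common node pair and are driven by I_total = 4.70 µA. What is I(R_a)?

I ≈ 0.719 µA

Conductances: ΣG = 1/20.0 + 1/87.3 + 1/10.0 + 1/6.05 = 0.3267 (1/kΩ).
Current divider: I(R_a) = I_total · G_k/ΣG = 4.70 × (0.05000/0.3267) = 4.70 × 0.1530 = 0.7192 µA.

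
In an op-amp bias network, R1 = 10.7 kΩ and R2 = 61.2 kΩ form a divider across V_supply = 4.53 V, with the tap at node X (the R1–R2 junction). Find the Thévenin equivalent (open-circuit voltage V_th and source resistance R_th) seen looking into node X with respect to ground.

With X open, the divider is unloaded: V_th = 4.53 × 61.2/71.90 = 3.856 V.
Looking into X with the source shorted: R_th = R1·R2/(R1+R2) = 10.70 × 61.2/71.90 = 9.108 kΩ.

V_th ≈ 3.86 V, R_th ≈ 9.11 kΩ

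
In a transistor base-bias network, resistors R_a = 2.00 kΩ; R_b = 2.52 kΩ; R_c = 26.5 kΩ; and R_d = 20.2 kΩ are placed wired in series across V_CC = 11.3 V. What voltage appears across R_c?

V ≈ 5.85 V

Total series resistance ΣR = 2.00 + 2.52 + 26.5 + 20.2 = 51.22 kΩ.
Voltage divider: V = V_CC · (26.50 / 51.22) = 11.3 × 0.5174 = 5.846 V.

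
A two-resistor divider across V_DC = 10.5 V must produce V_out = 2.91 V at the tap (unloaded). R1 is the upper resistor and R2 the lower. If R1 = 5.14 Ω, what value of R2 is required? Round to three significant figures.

V_out/V_DC = R2/(R1+R2) = 0.2771.
So R2 = R1 · V_out/(V_DC − V_out) = 5.14 × 2.91/(10.5 − 2.91) = 5.14 × 0.3834 = 1.971 Ω.

R2 ≈ 1.97 Ω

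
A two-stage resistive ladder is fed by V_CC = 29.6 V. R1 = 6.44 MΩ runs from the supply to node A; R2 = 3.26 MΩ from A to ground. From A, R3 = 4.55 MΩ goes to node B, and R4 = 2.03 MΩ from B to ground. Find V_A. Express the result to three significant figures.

V_A ≈ 7.49 V

Node A sees R2 in parallel with the series input of stage 2, R3 + R4 = 6.580 MΩ.
R2 ‖ (R3+R4) = 2.180 MΩ.
First divider: V_A = V_CC · 2.180/(6.44 + 2.180) = 7.486 V.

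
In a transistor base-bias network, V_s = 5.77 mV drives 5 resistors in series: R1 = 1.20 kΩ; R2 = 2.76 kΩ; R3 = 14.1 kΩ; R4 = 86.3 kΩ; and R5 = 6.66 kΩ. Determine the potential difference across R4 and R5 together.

Series total: ΣR = 1.20 + 2.76 + 14.1 + 86.3 + 6.66 = 111.0 kΩ.
R_{R4..R5} = 86.3 + 6.66 = 92.96 kΩ.
By the voltage-divider rule, V = 5.77 × 92.96/111.0 = 4.831 mV.

V ≈ 4.83 mV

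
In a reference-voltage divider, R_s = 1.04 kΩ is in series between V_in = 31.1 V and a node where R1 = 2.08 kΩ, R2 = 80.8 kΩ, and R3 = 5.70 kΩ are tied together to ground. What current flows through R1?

I ≈ 8.82 mA

Equivalent of the parallel group: R_p = 1.496 kΩ.
Node voltage V_A = V_in · R_p/(R_s + R_p) = 31.1 × 0.5899 = 18.34 V.
Branch current I = V_A/R1 = 18.34/2.08 = 8.819 mA.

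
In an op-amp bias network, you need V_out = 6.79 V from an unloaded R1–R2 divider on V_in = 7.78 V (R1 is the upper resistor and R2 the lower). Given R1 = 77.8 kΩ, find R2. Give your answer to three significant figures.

V_out/V_in = R2/(R1+R2) = 0.8728.
Rearranging, R2 = R1·k/(1−k) = 77.8 × 6.859 = 533.6 kΩ.

R2 ≈ 534 kΩ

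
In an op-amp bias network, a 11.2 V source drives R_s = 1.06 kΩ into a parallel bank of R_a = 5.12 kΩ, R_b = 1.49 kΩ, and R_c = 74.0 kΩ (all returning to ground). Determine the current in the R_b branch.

I ≈ 3.89 mA

Equivalent of the parallel group: R_p = 1.136 kΩ.
Node voltage V_A = V_CC · R_p/(R_s + R_p) = 11.2 × 0.5174 = 5.795 V.
I(R_b) = V_A / R_b = 5.795/1.49 = 3.889 mA.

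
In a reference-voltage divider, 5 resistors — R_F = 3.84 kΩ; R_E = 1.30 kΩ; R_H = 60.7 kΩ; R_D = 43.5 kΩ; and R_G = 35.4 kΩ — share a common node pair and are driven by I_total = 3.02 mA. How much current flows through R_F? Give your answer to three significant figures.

ΣG = 1/3.84 + 1/1.30 + 1/60.7 + 1/43.5 + 1/35.4 = 1.097.
By the current-divider rule, I = I_total · G_k/ΣG = 3.02 × 0.2373 = 0.7167 mA.

I ≈ 0.717 mA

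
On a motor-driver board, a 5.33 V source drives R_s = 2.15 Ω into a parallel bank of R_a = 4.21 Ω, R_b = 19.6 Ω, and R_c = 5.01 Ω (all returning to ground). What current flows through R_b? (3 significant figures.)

I ≈ 0.133 A

Combine the parallel branches: R_p = (1/4.21 + 1/19.6 + 1/5.01)⁻¹ = 2.049 Ω.
V_A = 5.33 × 2.049/4.199 = 2.601 V.
I(R_b) = V_A / R_b = 2.601/19.6 = 0.1327 A.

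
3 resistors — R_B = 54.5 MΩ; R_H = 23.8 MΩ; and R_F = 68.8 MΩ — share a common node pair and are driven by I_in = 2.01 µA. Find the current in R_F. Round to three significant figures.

I ≈ 0.390 µA

Conductances: ΣG = 1/54.5 + 1/23.8 + 1/68.8 = 0.07490 (1/MΩ).
Current divider: I(R_F) = I_in · G_k/ΣG = 2.01 × (0.01453/0.07490) = 2.01 × 0.1941 = 0.3901 µA.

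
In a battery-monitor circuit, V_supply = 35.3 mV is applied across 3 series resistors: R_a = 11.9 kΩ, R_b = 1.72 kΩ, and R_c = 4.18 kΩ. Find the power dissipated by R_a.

The common current is I = 35.3/17.80 = 1.983 µA.
P(R_a) = I²·R_a = (1.983)² × 11.9 = 46.80 nW.

P ≈ 46.8 nW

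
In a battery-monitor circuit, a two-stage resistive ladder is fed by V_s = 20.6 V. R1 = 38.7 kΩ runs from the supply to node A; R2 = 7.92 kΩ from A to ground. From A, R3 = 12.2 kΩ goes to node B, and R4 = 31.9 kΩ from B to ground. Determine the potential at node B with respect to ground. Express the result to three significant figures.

V_B ≈ 2.20 V

The second stage (R3 + R4 = 44.10 kΩ) loads node A in parallel with R2.
Effective lower resistance at A: R2 ‖ 44.10 = 6.714 kΩ.
First divider: V_A = V_s · 6.714/(38.7 + 6.714) = 3.046 V.
Then the unloaded second divider: V_B = V_A × R4/(R3+R4) = 3.046 × 0.7234 = 2.203 V.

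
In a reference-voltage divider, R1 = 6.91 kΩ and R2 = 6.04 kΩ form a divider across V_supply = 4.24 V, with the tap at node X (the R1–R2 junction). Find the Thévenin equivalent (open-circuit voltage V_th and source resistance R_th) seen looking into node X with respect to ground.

V_th ≈ 1.98 V, R_th ≈ 3.22 kΩ

V_th is the unloaded tap voltage: V_supply · R2/(R1+R2) = 4.24 × 0.4664 = 1.978 V.
With V_supply suppressed (replaced by a short), R_th = R1 ‖ R2 = (6.910 × 6.04)/(6.910 + 6.04) = 3.223 kΩ.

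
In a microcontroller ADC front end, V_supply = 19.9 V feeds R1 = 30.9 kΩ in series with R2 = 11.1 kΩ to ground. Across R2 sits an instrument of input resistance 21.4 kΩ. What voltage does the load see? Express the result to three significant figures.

First combine the lower leg with the load: R2 ‖ R_L = 7.309 kΩ.
Then V_out = V_supply · R2'/(R1 + R2') = 19.9 × 7.309/38.21 = 3.807 V.

V_out ≈ 3.81 V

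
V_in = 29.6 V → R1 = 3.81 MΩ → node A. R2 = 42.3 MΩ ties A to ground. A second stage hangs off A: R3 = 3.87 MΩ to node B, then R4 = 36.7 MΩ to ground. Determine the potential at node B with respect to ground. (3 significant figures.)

V_B ≈ 22.6 V

Node A sees R2 in parallel with the series input of stage 2, R3 + R4 = 40.57 MΩ.
R2 ‖ (R3+R4) = 20.71 MΩ.
First divider: V_A = V_in · 20.71/(3.81 + 20.71) = 25.00 V.
Then the unloaded second divider: V_B = V_A × R4/(R3+R4) = 25.00 × 0.9046 = 22.62 V.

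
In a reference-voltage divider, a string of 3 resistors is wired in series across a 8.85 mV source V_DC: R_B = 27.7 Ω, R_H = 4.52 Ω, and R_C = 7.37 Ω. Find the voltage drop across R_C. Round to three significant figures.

Series total: ΣR = 27.7 + 4.52 + 7.37 = 39.59 Ω.
By the voltage-divider rule, V = 8.85 × 7.370/39.59 = 1.647 mV.

V ≈ 1.65 mV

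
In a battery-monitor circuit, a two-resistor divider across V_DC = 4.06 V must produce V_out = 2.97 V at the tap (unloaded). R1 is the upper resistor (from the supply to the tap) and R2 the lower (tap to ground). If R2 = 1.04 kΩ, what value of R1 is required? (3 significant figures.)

Required fraction k = V_out/V_DC = 0.7315.
Rearranging, R1 = R2·(1−k)/k = 1.04 × 0.3670 = 0.3817 kΩ.

R1 ≈ 0.382 kΩ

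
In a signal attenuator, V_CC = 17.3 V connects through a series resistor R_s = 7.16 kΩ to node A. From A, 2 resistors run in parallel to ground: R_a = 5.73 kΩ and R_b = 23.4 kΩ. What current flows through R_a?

I ≈ 1.18 mA

Combine the parallel branches: R_p = (1/5.73 + 1/23.4)⁻¹ = 4.603 kΩ.
V_A by voltage divider: V_A = 17.3 × 4.603/(7.16 + 4.603) = 6.770 V.
I(R_a) = V_A / R_a = 6.770/5.73 = 1.181 mA.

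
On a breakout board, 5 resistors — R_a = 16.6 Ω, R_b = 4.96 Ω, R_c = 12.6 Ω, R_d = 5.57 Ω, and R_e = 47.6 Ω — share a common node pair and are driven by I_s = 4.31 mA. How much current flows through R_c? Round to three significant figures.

I ≈ 0.631 mA

Total conductance ΣG = 1/16.6 + 1/4.96 + 1/12.6 + 1/5.57 + 1/47.6 = 0.5418 (units of 1/Ω).
By the current-divider rule, I = I_s · G_k/ΣG = 4.31 × 0.1465 = 0.6314 mA.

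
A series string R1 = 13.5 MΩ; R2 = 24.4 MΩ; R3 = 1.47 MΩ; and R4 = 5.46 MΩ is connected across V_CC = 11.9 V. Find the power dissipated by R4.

P ≈ 0.385 µW

Series current I = V_CC/ΣR = 11.9/44.83 = 0.2654 µA.
P(R4) = I²·R4 = (0.2654)² × 5.46 = 0.3847 µW.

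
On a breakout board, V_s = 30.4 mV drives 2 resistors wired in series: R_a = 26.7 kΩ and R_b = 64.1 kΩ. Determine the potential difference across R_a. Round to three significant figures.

V ≈ 8.94 mV

Total series resistance ΣR = 26.7 + 64.1 = 90.80 kΩ.
V = V_s · R/ΣR = 30.4 × 0.2941 = 8.939 mV.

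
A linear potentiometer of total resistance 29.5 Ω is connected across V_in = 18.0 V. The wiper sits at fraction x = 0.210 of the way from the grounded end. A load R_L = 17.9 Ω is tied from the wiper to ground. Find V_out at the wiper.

Lower segment x·R_p = 6.195 Ω; upper segment (1−x)·R_p = 23.30 Ω.
Lower segment in parallel with the load: 6.195 ‖ 17.9 = 4.602 Ω.
V_out = 18.0 × 4.602/(23.30 + 4.602) = 2.968 V.

V_out ≈ 2.97 V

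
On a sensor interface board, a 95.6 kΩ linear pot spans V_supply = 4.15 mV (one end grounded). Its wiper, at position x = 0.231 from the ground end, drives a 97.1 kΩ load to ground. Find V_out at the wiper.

V_out ≈ 0.816 mV

Split the track: R_lower = x·R_p = 22.08 kΩ, R_upper = (1−x)·R_p = 73.52 kΩ.
R_L loads the lower segment: effective lower R = 17.99 kΩ.
V_out = 4.15 × 17.99/(73.52 + 17.99) = 0.8159 mV.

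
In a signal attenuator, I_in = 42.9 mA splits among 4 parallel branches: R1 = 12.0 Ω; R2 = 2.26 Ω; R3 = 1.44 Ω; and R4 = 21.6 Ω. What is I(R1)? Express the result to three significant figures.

Conductances: ΣG = 1/12.0 + 1/2.26 + 1/1.44 + 1/21.6 = 1.267 (1/Ω).
R1 takes the fraction G_k/ΣG = 0.08333/1.267 = 0.06580, so I = 42.9 × 0.06580 = 2.823 mA.

I ≈ 2.82 mA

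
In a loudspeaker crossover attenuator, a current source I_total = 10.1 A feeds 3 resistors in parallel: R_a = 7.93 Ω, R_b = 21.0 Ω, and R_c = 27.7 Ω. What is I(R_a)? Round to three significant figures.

I ≈ 6.07 A

Total conductance ΣG = 1/7.93 + 1/21.0 + 1/27.7 = 0.2098 (units of 1/Ω).
R_a takes the fraction G_k/ΣG = 0.1261/0.2098 = 0.6010, so I = 10.1 × 0.6010 = 6.070 A.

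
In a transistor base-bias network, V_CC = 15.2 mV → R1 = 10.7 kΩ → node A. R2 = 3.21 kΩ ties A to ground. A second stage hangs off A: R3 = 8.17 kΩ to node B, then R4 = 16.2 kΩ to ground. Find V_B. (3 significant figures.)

V_B ≈ 2.12 mV

The second stage (R3 + R4 = 24.37 kΩ) loads node A in parallel with R2.
Effective lower resistance at A: R2 ‖ 24.37 = 2.836 kΩ.
V_A = 15.2 × 2.836/(10.7 + 2.836) = 3.185 mV.
Stage 2 is unloaded, so V_B = V_A · R4/(R3+R4) = 3.185 × 16.2/24.37 = 2.117 mV.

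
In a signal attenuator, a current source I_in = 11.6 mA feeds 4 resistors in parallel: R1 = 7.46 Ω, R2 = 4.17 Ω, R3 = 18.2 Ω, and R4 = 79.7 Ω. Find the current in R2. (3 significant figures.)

I ≈ 6.30 mA

Conductances: ΣG = 1/7.46 + 1/4.17 + 1/18.2 + 1/79.7 = 0.4413 (1/Ω).
Current divider: I(R2) = I_in · G_k/ΣG = 11.6 × (0.2398/0.4413) = 11.6 × 0.5434 = 6.303 mA.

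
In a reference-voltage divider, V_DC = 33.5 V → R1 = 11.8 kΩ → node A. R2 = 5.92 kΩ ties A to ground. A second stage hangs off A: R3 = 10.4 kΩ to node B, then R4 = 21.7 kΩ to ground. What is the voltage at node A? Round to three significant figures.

The second stage (R3 + R4 = 32.10 kΩ) loads node A in parallel with R2.
Effective lower resistance at A: R2 ‖ 32.10 = 4.998 kΩ.
So V_A = 33.5 × 0.2975 = 9.968 V.

V_A ≈ 9.97 V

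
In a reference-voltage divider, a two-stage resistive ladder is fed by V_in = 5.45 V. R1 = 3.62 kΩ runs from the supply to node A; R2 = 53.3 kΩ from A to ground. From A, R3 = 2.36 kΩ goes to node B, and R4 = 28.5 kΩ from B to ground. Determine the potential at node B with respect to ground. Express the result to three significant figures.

The second stage (R3 + R4 = 30.86 kΩ) loads node A in parallel with R2.
Effective lower resistance at A: R2 ‖ 30.86 = 19.54 kΩ.
So V_A = 5.45 × 0.8437 = 4.598 V.
Stage 2 is unloaded, so V_B = V_A · R4/(R3+R4) = 4.598 × 28.5/30.86 = 4.247 V.

V_B ≈ 4.25 V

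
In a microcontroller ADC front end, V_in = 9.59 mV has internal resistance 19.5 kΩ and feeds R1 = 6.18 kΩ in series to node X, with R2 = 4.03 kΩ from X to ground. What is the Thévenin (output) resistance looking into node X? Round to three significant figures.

R_th ≈ 3.48 kΩ

R1' = 19.5 + 6.18 = 25.68 kΩ (source resistance + R1).
With V_in suppressed (replaced by a short), R_th = R1' ‖ R2 = (25.68 × 4.03)/(25.68 + 4.03) = 3.483 kΩ.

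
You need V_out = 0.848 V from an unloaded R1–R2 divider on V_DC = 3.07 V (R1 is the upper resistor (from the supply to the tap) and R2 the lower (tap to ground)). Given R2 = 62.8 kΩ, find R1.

V_out/V_DC = R2/(R1+R2) = 0.2762.
So R1 = R2 · (V_DC/V_out − 1) = 62.8 × (3.07/0.848 − 1) = 62.8 × 2.620 = 164.6 kΩ.

R1 ≈ 165 kΩ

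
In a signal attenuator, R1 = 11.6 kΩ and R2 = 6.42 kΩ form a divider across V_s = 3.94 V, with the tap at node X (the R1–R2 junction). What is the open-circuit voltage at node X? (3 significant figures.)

V_th ≈ 1.40 V

Open-circuit (no load on X): V_th = V_s · R2/(R1 + R2) = 3.94 × 6.42/(11.60 + 6.42) = 1.404 V.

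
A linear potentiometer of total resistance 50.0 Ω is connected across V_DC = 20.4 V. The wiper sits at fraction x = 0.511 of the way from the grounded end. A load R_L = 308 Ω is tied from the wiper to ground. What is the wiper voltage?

V_out ≈ 10.0 V

The pot divides into 24.45 Ω above the wiper and 25.55 Ω below.
Lower segment in parallel with the load: 25.55 ‖ 308 = 23.59 Ω.
Loaded-divider output: V_out = 20.4 × 0.4911 = 10.02 V.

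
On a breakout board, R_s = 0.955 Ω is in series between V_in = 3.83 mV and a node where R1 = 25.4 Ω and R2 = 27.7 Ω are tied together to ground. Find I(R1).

I ≈ 0.141 mA

Equivalent of the parallel group: R_p = 13.25 Ω.
V_A by voltage divider: V_A = 3.83 × 13.25/(0.955 + 13.25) = 3.573 mV.
Branch current I = V_A/R1 = 3.573/25.4 = 0.1407 mA.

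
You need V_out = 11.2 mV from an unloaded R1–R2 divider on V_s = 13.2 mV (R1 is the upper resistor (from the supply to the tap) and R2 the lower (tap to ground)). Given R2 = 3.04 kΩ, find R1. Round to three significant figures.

V_out/V_s = R2/(R1+R2) = 0.8485.
So R1 = R2 · (V_s/V_out − 1) = 3.04 × (13.2/11.2 − 1) = 3.04 × 0.1786 = 0.5429 kΩ.

R1 ≈ 0.543 kΩ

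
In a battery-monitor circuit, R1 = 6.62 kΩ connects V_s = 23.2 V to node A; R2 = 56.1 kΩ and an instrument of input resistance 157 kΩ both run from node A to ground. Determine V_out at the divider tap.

V_out ≈ 20.0 V

First combine the lower leg with the load: R2 ‖ R_L = 41.33 kΩ.
Now apply the divider: V_out = 23.2 × 0.8619 = 20.00 V.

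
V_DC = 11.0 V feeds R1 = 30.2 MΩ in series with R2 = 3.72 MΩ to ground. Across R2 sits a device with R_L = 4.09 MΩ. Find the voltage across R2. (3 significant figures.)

R2 ‖ R_L = (3.72 × 4.09)/(3.72 + 4.09) = 1.948 MΩ.
Then V_out = V_DC · R2'/(R1 + R2') = 11.0 × 1.948/32.15 = 0.6666 V.
(Unloaded it would be 1.21 V; the load pulls it down.)

V_out ≈ 0.667 V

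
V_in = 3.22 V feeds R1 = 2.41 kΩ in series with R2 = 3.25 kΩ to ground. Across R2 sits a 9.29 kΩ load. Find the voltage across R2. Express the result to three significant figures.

The load sits in parallel with R2, giving an effective lower resistance R2' = R2·R_L/(R2+R_L) = 2.408 kΩ.
Voltage divider with the loaded lower leg: V_out = 3.22 × 2.408/(2.41 + 2.408) = 3.22 × 0.4998 = 1.609 V.
(Unloaded it would be 1.85 V; the load pulls it down.)

V_out ≈ 1.61 V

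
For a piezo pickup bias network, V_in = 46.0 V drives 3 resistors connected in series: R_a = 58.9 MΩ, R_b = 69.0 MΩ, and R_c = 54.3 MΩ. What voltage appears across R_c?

ΣR = 58.9 + 69.0 + 54.3 = 182.2 MΩ.
V = V_in · R/ΣR = 46.0 × 0.2980 = 13.71 V.

V ≈ 13.7 V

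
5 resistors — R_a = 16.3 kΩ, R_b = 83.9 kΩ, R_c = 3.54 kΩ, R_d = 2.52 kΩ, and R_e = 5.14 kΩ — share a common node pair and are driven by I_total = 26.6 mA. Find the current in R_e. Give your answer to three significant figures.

I ≈ 5.46 mA

Total conductance ΣG = 1/16.3 + 1/83.9 + 1/3.54 + 1/2.52 + 1/5.14 = 0.9471 (units of 1/kΩ).
Current divider: I(R_e) = I_total · G_k/ΣG = 26.6 × (0.1946/0.9471) = 26.6 × 0.2054 = 5.464 mA.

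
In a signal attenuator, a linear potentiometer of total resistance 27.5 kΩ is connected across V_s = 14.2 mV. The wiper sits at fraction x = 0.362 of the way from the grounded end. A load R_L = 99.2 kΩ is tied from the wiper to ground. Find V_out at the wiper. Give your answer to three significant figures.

Split the track: R_lower = x·R_p = 9.955 kΩ, R_upper = (1−x)·R_p = 17.55 kΩ.
Lower segment in parallel with the load: 9.955 ‖ 99.2 = 9.047 kΩ.
Then V_out = V_s · 9.047/(17.55 + 9.047) = 4.831 mV.

V_out ≈ 4.83 mV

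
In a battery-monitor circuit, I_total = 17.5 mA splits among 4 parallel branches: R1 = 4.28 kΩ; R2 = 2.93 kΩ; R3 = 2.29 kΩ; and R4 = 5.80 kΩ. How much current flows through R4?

Total conductance ΣG = 1/4.28 + 1/2.93 + 1/2.29 + 1/5.80 = 1.184 (units of 1/kΩ).
By the current-divider rule, I = I_total · G_k/ΣG = 17.5 × 0.1456 = 2.548 mA.

I ≈ 2.55 mA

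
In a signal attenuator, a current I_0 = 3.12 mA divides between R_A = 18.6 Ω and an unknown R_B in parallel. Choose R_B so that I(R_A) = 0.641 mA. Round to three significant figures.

Two-branch current divider: I_A = I_0 · R_B/(R_A + R_B).
With f = 0.2054, R_B = R_A · f/(1−f) = 18.6 × 0.2586 = 4.809 Ω.

R_B ≈ 4.81 Ω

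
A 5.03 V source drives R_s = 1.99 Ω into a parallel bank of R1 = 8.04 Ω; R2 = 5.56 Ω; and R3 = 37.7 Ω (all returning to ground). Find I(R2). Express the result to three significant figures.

Combine the parallel branches: R_p = (1/8.04 + 1/5.56 + 1/37.7)⁻¹ = 3.023 Ω.
V_A by voltage divider: V_A = 5.03 × 3.023/(1.99 + 3.023) = 3.033 V.
I(R2) = V_A / R2 = 3.033/5.56 = 0.5456 A.
(Equivalently: I_total = 1.003 A, then current-divider fraction G_k/ΣG = 0.5438.)

I ≈ 0.546 A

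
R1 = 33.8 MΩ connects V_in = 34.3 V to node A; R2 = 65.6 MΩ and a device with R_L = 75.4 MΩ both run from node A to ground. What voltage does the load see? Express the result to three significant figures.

V_out ≈ 17.5 V

R2 ‖ R_L = (65.6 × 75.4)/(65.6 + 75.4) = 35.08 MΩ.
Voltage divider with the loaded lower leg: V_out = 34.3 × 35.08/(33.8 + 35.08) = 34.3 × 0.5093 = 17.47 V.
(Unloaded it would be 22.6 V; the load pulls it down.)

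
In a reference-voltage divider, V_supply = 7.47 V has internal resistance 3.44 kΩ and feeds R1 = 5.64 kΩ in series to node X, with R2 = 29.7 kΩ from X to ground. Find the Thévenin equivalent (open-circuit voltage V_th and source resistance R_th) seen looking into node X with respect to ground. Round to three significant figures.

V_th ≈ 5.72 V, R_th ≈ 6.95 kΩ

R1' = 3.44 + 5.64 = 9.080 kΩ (source resistance + R1).
With X open, the divider is unloaded: V_th = 7.47 × 29.7/38.78 = 5.721 V.
With V_supply suppressed (replaced by a short), R_th = R1' ‖ R2 = (9.080 × 29.7)/(9.080 + 29.7) = 6.954 kΩ.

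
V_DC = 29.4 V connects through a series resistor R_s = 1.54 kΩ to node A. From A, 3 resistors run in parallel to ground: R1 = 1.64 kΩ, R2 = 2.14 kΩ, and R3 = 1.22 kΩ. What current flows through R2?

I ≈ 3.50 mA

Combine the parallel branches: R_p = (1/1.64 + 1/2.14 + 1/1.22)⁻¹ = 0.5272 kΩ.
Node voltage V_A = V_DC · R_p/(R_s + R_p) = 29.4 × 0.2550 = 7.498 V.
I(R2) = V_A / R2 = 7.498/2.14 = 3.504 mA.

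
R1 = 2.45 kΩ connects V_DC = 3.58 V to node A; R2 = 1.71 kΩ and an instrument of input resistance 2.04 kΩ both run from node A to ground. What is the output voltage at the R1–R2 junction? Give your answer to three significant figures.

V_out ≈ 0.985 V

First combine the lower leg with the load: R2 ‖ R_L = 0.9302 kΩ.
Now apply the divider: V_out = 3.58 × 0.2752 = 0.9852 V.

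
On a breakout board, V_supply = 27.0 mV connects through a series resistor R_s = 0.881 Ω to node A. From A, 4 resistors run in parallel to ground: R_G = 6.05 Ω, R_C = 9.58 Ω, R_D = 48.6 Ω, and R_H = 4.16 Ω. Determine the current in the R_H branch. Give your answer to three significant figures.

I ≈ 4.42 mA

Combine the parallel branches: R_p = (1/6.05 + 1/9.58 + 1/48.6 + 1/4.16)⁻¹ = 1.885 Ω.
Node voltage V_A = V_supply · R_p/(R_s + R_p) = 27.0 × 0.6814 = 18.40 mV.
Branch current I = V_A/R_H = 18.40/4.16 = 4.423 mA.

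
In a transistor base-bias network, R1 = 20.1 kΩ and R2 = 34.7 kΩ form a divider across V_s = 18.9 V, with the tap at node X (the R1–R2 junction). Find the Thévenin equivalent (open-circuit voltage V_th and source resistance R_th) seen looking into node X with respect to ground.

V_th ≈ 12.0 V, R_th ≈ 12.7 kΩ

Open-circuit (no load on X): V_th = V_s · R2/(R1 + R2) = 18.9 × 34.7/(20.10 + 34.7) = 11.97 V.
Looking into X with the source shorted: R_th = R1·R2/(R1+R2) = 20.10 × 34.7/54.80 = 12.73 kΩ.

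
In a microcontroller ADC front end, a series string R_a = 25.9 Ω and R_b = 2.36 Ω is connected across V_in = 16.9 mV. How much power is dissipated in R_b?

P ≈ 0.844 µW

The common current is I = 16.9/28.26 = 0.5980 mA.
V(R_b) = I·R = 1.411 mV; P = V·I = 1.411 × 0.5980 = 0.8440 µW.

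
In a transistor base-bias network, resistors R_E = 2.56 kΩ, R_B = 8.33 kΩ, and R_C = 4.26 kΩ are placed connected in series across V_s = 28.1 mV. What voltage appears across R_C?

V ≈ 7.90 mV

Series total: ΣR = 2.56 + 8.33 + 4.26 = 15.15 kΩ.
By the voltage-divider rule, V = 28.1 × 4.260/15.15 = 7.901 mV.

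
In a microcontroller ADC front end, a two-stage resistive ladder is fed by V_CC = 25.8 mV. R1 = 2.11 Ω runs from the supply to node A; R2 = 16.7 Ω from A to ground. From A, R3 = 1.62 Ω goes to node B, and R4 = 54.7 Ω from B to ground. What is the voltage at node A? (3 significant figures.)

The second stage (R3 + R4 = 56.32 Ω) loads node A in parallel with R2.
R2 ‖ (R3+R4) = 12.88 Ω.
So V_A = 25.8 × 0.8592 = 22.17 mV.

V_A ≈ 22.2 mV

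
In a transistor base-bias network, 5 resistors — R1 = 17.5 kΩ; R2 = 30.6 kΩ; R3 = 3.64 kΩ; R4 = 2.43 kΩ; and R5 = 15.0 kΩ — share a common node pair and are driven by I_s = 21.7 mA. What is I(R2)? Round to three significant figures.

I ≈ 0.841 mA

ΣG = 1/17.5 + 1/30.6 + 1/3.64 + 1/2.43 + 1/15.0 = 0.8427.
By the current-divider rule, I = I_s · G_k/ΣG = 21.7 × 0.03878 = 0.8415 mA.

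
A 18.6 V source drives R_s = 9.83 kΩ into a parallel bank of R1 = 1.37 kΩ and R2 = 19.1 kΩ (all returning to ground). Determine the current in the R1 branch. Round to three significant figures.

I ≈ 1.56 mA

Parallel bank: R_p = 1/(1/1.37 + 1/19.1) = 1.278 kΩ.
V_A by voltage divider: V_A = 18.6 × 1.278/(9.83 + 1.278) = 2.140 V.
Branch current I = V_A/R1 = 2.140/1.37 = 1.562 mA.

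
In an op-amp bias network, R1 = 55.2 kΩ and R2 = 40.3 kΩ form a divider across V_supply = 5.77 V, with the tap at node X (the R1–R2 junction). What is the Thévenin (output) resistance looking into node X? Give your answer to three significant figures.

R_th ≈ 23.3 kΩ

With V_supply suppressed (replaced by a short), R_th = R1 ‖ R2 = (55.20 × 40.3)/(55.20 + 40.3) = 23.29 kΩ.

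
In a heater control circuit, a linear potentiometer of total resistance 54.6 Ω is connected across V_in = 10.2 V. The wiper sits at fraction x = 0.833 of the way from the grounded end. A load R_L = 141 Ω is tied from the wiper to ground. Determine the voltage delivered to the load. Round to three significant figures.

V_out ≈ 8.06 V

The pot divides into 9.118 Ω above the wiper and 45.48 Ω below.
Lower segment in parallel with the load: 45.48 ‖ 141 = 34.39 Ω.
Loaded-divider output: V_out = 10.2 × 0.7904 = 8.062 V.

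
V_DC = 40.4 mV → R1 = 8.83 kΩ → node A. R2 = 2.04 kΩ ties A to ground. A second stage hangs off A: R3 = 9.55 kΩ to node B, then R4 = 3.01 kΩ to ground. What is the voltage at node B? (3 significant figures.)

Node A sees R2 in parallel with the series input of stage 2, R3 + R4 = 12.56 kΩ.
Effective lower resistance at A: R2 ‖ 12.56 = 1.755 kΩ.
V_A = 40.4 × 1.755/(8.83 + 1.755) = 6.698 mV.
Then the unloaded second divider: V_B = V_A × R4/(R3+R4) = 6.698 × 0.2396 = 1.605 mV.

V_B ≈ 1.61 mV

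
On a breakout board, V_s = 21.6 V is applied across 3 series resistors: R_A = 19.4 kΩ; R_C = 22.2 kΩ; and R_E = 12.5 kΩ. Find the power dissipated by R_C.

P ≈ 3.54 mW

The common current is I = 21.6/54.10 = 0.3993 mA.
P = I²R = 0.1594 × 22.2 = 3.539 mW.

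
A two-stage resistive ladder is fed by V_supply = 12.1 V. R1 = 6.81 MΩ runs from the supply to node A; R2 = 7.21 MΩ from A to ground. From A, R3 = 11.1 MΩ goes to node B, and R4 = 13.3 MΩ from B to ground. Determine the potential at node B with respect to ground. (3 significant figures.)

Looking into the second stage from A: R3 + R4 = 24.40 MΩ appears in parallel with R2.
R2 ‖ (R3+R4) = 5.565 MΩ.
So V_A = 12.1 × 0.4497 = 5.442 V.
Then the unloaded second divider: V_B = V_A × R4/(R3+R4) = 5.442 × 0.5451 = 2.966 V.

V_B ≈ 2.97 V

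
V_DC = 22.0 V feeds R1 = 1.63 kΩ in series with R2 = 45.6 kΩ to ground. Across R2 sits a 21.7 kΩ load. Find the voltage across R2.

V_out ≈ 19.8 V

R2 ‖ R_L = (45.6 × 21.7)/(45.6 + 21.7) = 14.70 kΩ.
Then V_out = V_DC · R2'/(R1 + R2') = 22.0 × 14.70/16.33 = 19.80 V.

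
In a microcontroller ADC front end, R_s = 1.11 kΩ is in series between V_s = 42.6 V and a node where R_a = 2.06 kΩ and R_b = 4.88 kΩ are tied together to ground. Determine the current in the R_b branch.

Combine the parallel branches: R_p = (1/2.06 + 1/4.88)⁻¹ = 1.449 kΩ.
Node voltage V_A = V_s · R_p/(R_s + R_p) = 42.6 × 0.5662 = 24.12 V.
I(R_b) = V_A / R_b = 24.12/4.88 = 4.942 mA.

I ≈ 4.94 mA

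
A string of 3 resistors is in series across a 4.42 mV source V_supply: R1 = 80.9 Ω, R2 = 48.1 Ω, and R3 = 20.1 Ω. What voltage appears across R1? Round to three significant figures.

V ≈ 2.40 mV

Total series resistance ΣR = 80.9 + 48.1 + 20.1 = 149.1 Ω.
By the voltage-divider rule, V = 4.42 × 80.90/149.1 = 2.398 mV.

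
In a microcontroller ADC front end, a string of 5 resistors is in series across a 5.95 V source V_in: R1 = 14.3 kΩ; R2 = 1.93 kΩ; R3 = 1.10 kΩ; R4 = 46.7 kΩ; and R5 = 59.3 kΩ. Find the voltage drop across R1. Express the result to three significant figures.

Total series resistance ΣR = 14.3 + 1.93 + 1.10 + 46.7 + 59.3 = 123.3 kΩ.
Voltage divider: V = V_in · (14.30 / 123.3) = 5.95 × 0.1159 = 0.6899 V.

V ≈ 0.690 V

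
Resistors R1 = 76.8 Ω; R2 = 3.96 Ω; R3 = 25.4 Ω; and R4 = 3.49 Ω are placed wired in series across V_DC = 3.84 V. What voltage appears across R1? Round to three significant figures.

V ≈ 2.69 V

ΣR = 76.8 + 3.96 + 25.4 + 3.49 = 109.6 Ω.
V = V_DC · R/ΣR = 3.84 × 0.7004 = 2.690 V.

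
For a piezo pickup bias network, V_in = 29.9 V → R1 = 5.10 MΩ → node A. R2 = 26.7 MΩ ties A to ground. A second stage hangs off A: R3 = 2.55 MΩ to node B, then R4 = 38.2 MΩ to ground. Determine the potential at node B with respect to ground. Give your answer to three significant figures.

Looking into the second stage from A: R3 + R4 = 40.75 MΩ appears in parallel with R2.
R2 ‖ (R3+R4) = 16.13 MΩ.
So V_A = 29.9 × 0.7598 = 22.72 V.
Then the unloaded second divider: V_B = V_A × R4/(R3+R4) = 22.72 × 0.9374 = 21.30 V.

V_B ≈ 21.3 V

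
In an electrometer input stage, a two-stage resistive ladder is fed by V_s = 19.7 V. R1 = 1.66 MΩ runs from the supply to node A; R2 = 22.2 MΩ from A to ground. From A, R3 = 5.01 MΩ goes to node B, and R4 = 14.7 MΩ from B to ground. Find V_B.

Node A sees R2 in parallel with the series input of stage 2, R3 + R4 = 19.71 MΩ.
R2 ‖ (R3+R4) = 10.44 MΩ.
First divider: V_A = V_s · 10.44/(1.66 + 10.44) = 17.00 V.
Then the unloaded second divider: V_B = V_A × R4/(R3+R4) = 17.00 × 0.7458 = 12.68 V.

V_B ≈ 12.7 V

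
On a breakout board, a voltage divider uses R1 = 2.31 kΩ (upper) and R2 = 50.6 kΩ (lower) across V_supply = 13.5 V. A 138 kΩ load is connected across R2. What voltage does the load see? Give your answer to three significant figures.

The load sits in parallel with R2, giving an effective lower resistance R2' = R2·R_L/(R2+R_L) = 37.02 kΩ.
Then V_out = V_supply · R2'/(R1 + R2') = 13.5 × 37.02/39.33 = 12.71 V.
(Unloaded it would be 12.9 V; the load pulls it down.)

V_out ≈ 12.7 V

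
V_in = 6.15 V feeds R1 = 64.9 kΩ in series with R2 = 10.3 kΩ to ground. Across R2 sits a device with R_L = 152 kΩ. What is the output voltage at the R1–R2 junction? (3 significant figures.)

The load sits in parallel with R2, giving an effective lower resistance R2' = R2·R_L/(R2+R_L) = 9.646 kΩ.
Then V_out = V_in · R2'/(R1 + R2') = 6.15 × 9.646/74.55 = 0.7958 V.

V_out ≈ 0.796 V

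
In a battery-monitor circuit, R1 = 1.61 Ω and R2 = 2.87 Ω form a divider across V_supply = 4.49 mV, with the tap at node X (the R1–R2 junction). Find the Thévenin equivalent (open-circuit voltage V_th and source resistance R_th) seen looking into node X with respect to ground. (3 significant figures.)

V_th ≈ 2.88 mV, R_th ≈ 1.03 Ω

Open-circuit (no load on X): V_th = V_supply · R2/(R1 + R2) = 4.49 × 2.87/(1.610 + 2.87) = 2.876 mV.
Looking into X with the source shorted: R_th = R1·R2/(R1+R2) = 1.610 × 2.87/4.480 = 1.031 Ω.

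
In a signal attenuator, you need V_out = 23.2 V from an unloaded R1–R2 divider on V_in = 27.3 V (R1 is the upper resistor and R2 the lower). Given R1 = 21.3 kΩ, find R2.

R2 ≈ 121 kΩ

Required fraction k = V_out/V_in = 0.8498.
R2 = R1 · 0.8498/(1 − 0.8498) = 120.5 kΩ.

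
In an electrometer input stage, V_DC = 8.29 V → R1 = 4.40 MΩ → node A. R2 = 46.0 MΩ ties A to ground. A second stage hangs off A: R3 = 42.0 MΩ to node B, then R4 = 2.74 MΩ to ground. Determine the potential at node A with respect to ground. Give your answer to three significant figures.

The second stage (R3 + R4 = 44.74 MΩ) loads node A in parallel with R2.
R2 ‖ (R3+R4) = 22.68 MΩ.
V_A = 8.29 × 22.68/(4.40 + 22.68) = 6.943 V.

V_A ≈ 6.94 V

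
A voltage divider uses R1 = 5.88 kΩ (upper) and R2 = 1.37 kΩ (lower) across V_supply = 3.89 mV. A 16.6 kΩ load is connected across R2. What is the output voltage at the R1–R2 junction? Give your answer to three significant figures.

R2 ‖ R_L = (1.37 × 16.6)/(1.37 + 16.6) = 1.266 kΩ.
Voltage divider with the loaded lower leg: V_out = 3.89 × 1.266/(5.88 + 1.266) = 3.89 × 0.1771 = 0.6890 mV.
(Unloaded it would be 0.735 mV; the load pulls it down.)

V_out ≈ 0.689 mV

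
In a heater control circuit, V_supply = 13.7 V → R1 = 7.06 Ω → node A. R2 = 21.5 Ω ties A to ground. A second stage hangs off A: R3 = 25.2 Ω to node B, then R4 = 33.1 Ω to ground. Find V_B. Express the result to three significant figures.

The second stage (R3 + R4 = 58.30 Ω) loads node A in parallel with R2.
Effective lower resistance at A: R2 ‖ 58.30 = 15.71 Ω.
V_A = 13.7 × 15.71/(7.06 + 15.71) = 9.452 V.
Then the unloaded second divider: V_B = V_A × R4/(R3+R4) = 9.452 × 0.5678 = 5.366 V.

V_B ≈ 5.37 V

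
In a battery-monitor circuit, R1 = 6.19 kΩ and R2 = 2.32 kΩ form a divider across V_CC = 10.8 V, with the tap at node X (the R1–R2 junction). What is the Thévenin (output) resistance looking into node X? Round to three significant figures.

Zeroing V_CC shorts the top of R1 to ground, so R_th = R1 ‖ R2 = 1.688 kΩ.

R_th ≈ 1.69 kΩ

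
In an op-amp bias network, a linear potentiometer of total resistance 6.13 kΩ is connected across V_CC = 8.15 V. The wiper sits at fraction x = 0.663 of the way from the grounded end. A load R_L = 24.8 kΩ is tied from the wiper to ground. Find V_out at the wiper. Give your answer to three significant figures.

Lower segment x·R_p = 4.064 kΩ; upper segment (1−x)·R_p = 2.066 kΩ.
Lower segment in parallel with the load: 4.064 ‖ 24.8 = 3.492 kΩ.
Then V_out = V_CC · 3.492/(2.066 + 3.492) = 5.121 V.

V_out ≈ 5.12 V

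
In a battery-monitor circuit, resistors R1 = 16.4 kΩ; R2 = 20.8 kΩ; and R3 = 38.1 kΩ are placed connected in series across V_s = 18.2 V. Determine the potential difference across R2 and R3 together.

V ≈ 14.2 V

Series total: ΣR = 16.4 + 20.8 + 38.1 = 75.30 kΩ.
R_{R2..R3} = 20.8 + 38.1 = 58.90 kΩ.
By the voltage-divider rule, V = 18.2 × 58.90/75.30 = 14.24 V.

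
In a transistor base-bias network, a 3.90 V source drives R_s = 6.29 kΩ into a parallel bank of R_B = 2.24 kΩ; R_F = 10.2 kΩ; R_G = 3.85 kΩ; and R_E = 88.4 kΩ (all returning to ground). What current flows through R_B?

I ≈ 0.284 mA

Parallel bank: R_p = 1/(1/2.24 + 1/10.2 + 1/3.85 + 1/88.4) = 1.226 kΩ.
V_A by voltage divider: V_A = 3.90 × 1.226/(6.29 + 1.226) = 0.6363 V.
I(R_B) = V_A / R_B = 0.6363/2.24 = 0.2840 mA.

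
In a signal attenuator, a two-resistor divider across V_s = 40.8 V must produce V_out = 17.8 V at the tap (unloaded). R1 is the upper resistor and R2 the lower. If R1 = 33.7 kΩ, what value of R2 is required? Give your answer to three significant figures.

V_out/V_s = R2/(R1+R2) = 0.4363.
Rearranging, R2 = R1·k/(1−k) = 33.7 × 0.7739 = 26.08 kΩ.

R2 ≈ 26.1 kΩ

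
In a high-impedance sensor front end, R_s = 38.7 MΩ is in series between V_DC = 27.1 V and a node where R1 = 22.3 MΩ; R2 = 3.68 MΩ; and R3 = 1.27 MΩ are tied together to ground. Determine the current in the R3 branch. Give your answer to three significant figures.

Equivalent of the parallel group: R_p = 0.9058 MΩ.
V_A by voltage divider: V_A = 27.1 × 0.9058/(38.7 + 0.9058) = 0.6198 V.
Branch current I = V_A/R3 = 0.6198/1.27 = 0.4880 µA.

I ≈ 0.488 µA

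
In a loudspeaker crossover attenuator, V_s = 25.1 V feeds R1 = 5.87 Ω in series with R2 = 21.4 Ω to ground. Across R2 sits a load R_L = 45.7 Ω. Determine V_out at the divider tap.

First combine the lower leg with the load: R2 ‖ R_L = 14.57 Ω.
Now apply the divider: V_out = 25.1 × 0.7129 = 17.89 V.
(Unloaded it would be 19.7 V; the load pulls it down.)

V_out ≈ 17.9 V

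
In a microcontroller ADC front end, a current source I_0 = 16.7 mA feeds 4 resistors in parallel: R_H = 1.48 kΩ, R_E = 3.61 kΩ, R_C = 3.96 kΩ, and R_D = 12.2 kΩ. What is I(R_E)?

I ≈ 3.59 mA

ΣG = 1/1.48 + 1/3.61 + 1/3.96 + 1/12.2 = 1.287.
By the current-divider rule, I = I_0 · G_k/ΣG = 16.7 × 0.2152 = 3.594 mA.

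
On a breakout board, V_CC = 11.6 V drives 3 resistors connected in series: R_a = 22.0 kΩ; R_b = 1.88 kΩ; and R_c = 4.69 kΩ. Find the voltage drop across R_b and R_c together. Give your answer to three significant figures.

Series total: ΣR = 22.0 + 1.88 + 4.69 = 28.57 kΩ.
R_{R_b..R_c} = 1.88 + 4.69 = 6.570 kΩ.
V = V_CC · R/ΣR = 11.6 × 0.2300 = 2.668 V.

V ≈ 2.67 V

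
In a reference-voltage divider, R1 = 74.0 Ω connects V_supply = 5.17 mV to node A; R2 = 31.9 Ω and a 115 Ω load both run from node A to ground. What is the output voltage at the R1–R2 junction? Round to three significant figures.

V_out ≈ 1.30 mV

First combine the lower leg with the load: R2 ‖ R_L = 24.97 Ω.
Voltage divider with the loaded lower leg: V_out = 5.17 × 24.97/(74.0 + 24.97) = 5.17 × 0.2523 = 1.304 mV.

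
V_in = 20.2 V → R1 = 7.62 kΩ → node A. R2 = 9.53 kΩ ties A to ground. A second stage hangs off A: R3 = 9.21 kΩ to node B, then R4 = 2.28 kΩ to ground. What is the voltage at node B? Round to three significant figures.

Node A sees R2 in parallel with the series input of stage 2, R3 + R4 = 11.49 kΩ.
Effective lower resistance at A: R2 ‖ 11.49 = 5.209 kΩ.
So V_A = 20.2 × 0.4060 = 8.202 V.
V_B = V_A × 0.1984 = 1.628 V.

V_B ≈ 1.63 V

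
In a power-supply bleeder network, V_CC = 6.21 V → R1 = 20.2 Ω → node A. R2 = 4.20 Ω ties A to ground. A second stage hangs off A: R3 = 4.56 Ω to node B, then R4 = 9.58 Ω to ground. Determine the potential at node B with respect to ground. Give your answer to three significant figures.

Looking into the second stage from A: R3 + R4 = 14.14 Ω appears in parallel with R2.
R2 ‖ (R3+R4) = 3.238 Ω.
First divider: V_A = V_CC · 3.238/(20.2 + 3.238) = 0.8580 V.
V_B = V_A × 0.6775 = 0.5813 V.

V_B ≈ 0.581 V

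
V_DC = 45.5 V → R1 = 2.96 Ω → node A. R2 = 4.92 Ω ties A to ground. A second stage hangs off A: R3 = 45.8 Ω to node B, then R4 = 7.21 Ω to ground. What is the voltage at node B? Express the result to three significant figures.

V_B ≈ 3.73 V

Looking into the second stage from A: R3 + R4 = 53.01 Ω appears in parallel with R2.
R2 ‖ (R3+R4) = 4.502 Ω.
V_A = 45.5 × 4.502/(2.96 + 4.502) = 27.45 V.
Stage 2 is unloaded, so V_B = V_A · R4/(R3+R4) = 27.45 × 7.21/53.01 = 3.734 V.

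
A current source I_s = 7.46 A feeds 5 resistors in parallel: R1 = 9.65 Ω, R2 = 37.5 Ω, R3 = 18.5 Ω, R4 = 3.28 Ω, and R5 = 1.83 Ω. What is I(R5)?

ΣG = 1/9.65 + 1/37.5 + 1/18.5 + 1/3.28 + 1/1.83 = 1.036.
By the current-divider rule, I = I_s · G_k/ΣG = 7.46 × 0.5276 = 3.936 A.

I ≈ 3.94 A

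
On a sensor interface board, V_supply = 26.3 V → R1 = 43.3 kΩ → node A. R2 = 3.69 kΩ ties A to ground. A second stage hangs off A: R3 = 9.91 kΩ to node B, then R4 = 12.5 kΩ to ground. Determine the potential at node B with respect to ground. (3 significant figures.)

Node A sees R2 in parallel with the series input of stage 2, R3 + R4 = 22.41 kΩ.
R2 ‖ (R3+R4) = 3.168 kΩ.
V_A = 26.3 × 3.168/(43.3 + 3.168) = 1.793 V.
Then the unloaded second divider: V_B = V_A × R4/(R3+R4) = 1.793 × 0.5578 = 1.000 V.

V_B ≈ 1.00 V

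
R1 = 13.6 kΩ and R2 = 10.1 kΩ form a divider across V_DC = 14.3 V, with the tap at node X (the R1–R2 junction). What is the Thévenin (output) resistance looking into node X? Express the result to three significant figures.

R_th ≈ 5.80 kΩ

With V_DC suppressed (replaced by a short), R_th = R1 ‖ R2 = (13.60 × 10.1)/(13.60 + 10.1) = 5.796 kΩ.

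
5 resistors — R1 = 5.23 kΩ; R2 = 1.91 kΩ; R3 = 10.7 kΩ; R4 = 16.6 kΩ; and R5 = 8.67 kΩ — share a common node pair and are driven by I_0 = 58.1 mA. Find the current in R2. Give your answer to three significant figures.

Conductances: ΣG = 1/5.23 + 1/1.91 + 1/10.7 + 1/16.6 + 1/8.67 = 0.9838 (1/kΩ).
By the current-divider rule, I = I_0 · G_k/ΣG = 58.1 × 0.5322 = 30.92 mA.

I ≈ 30.9 mA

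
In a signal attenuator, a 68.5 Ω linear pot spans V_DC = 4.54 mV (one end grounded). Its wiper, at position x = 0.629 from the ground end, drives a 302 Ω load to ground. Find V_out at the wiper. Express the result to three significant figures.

V_out ≈ 2.71 mV

Split the track: R_lower = x·R_p = 43.09 Ω, R_upper = (1−x)·R_p = 25.41 Ω.
R_L loads the lower segment: effective lower R = 37.71 Ω.
Loaded-divider output: V_out = 4.54 × 0.5974 = 2.712 mV.
(Unloaded: V_out = x·V_DC = 2.86 mV.)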